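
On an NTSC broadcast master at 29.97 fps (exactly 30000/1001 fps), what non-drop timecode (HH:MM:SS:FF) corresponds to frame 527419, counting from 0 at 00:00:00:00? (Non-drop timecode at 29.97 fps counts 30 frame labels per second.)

527419 ÷ 30 = 17580 full seconds, remainder 19 frames.
17580 s = 4 h 53 min 0 s.
Timecode: 04:53:00:19.

04:53:00:19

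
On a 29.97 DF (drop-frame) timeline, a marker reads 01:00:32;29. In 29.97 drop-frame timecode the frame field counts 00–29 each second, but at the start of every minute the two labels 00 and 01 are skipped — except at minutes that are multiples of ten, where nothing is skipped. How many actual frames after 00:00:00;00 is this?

Complete 10-minute blocks: 6, each 17982 frames → 107892.
Remaining 0 whole minutes in the current block: 0 frames.
Within the current minute: 32 × 30 + 29 = 989. Total = 107892 + 0 + 989 = 108881.

108881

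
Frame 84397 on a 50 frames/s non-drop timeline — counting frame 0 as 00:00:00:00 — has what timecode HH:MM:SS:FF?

84397 ÷ 50 = 1687 full seconds, remainder 47 frames.
1687 s = 0 h 28 min 7 s.
Timecode: 00:28:07:47.

00:28:07:47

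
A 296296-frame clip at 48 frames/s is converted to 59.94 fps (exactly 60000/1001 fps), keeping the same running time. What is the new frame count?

Target frames = source frames × (target rate / source rate) = 296296 × (60000/1001)/(48) = 296296 × 1250/1001 = 370000.

370000 frames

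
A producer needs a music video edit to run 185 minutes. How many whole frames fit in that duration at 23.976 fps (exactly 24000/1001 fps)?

185 min = 11100 s.
Frames = 11100 × 24000/1001 = 266400000/1001 ≈ 266133.8661.
Complete frames: 266133.

266133 frames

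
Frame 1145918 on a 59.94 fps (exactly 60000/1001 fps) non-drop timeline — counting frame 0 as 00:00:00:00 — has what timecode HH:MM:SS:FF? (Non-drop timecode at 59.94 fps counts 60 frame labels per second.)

1145918 ÷ 60 = 19098 full seconds, remainder 38 frames.
19098 s = 5 h 18 min 18 s.
Timecode: 05:18:18:38.

05:18:18:38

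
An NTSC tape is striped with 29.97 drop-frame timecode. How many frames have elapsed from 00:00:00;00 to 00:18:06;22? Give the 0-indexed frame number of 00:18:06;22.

Complete 10-minute blocks: 1, each 17982 frames → 17982.
Remaining 8 whole minutes in the current block: 1800 + 7 × 1798 = 14386 frames.
Within the current minute: 6 × 30 + 22 − 2 = 200 (labels ;00/;01 skipped at this minute). Total = 17982 + 14386 + 200 = 32568.

32568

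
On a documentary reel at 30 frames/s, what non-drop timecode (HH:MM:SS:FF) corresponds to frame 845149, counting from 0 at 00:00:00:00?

07:49:31:19

845149 ÷ 30 = 28171 full seconds, remainder 19 frames.
28171 s = 7 h 49 min 31 s.
Timecode: 07:49:31:19.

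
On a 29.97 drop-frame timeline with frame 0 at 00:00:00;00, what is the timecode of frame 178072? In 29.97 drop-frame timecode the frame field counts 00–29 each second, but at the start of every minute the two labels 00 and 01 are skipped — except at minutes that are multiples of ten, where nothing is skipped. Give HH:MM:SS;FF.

01:39:01;22

Each 10-minute DF block holds 10 × 60 × 30 − 9 × 2 = 17982 frames. 178072 ÷ 17982 → 9 full blocks, remainder 16234.
Within the partial block the first minute is 1800 frames and each further minute 1798, so 9 further minute boundaries passed. Total skipped labels = 18 × 9 + 2 × 9 = 180.
Non-drop label index = 178072 + 180 = 178252; at 30 labels/s that is 01:39:01:22, i.e. DF 01:39:01;22.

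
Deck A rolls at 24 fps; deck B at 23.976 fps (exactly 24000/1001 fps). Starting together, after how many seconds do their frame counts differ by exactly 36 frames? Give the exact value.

1501.5 seconds

The gap grows by |24000/1001 − 24| = 24/1001 frames per second.
Time for a 36-frame gap: 36 ÷ (24/1001) = 1501.5 s.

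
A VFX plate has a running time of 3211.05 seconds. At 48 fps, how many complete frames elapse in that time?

Frames = 3211.05 × 48 = 770652/5 ≈ 154130.4000.
Complete frames: 154130.

154130 frames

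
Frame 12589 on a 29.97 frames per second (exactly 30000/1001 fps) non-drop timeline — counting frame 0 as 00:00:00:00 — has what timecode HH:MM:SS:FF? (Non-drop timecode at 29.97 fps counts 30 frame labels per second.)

00:06:59:19

12589 ÷ 30 = 419 full seconds, remainder 19 frames.
419 s = 0 h 6 min 59 s.
Timecode: 00:06:59:19.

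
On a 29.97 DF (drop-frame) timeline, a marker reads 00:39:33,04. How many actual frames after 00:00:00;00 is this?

71122

Complete 10-minute blocks: 3, each 17982 frames → 53946.
Remaining 9 whole minutes in the current block: 1800 + 8 × 1798 = 16184 frames.
Within the current minute: 33 × 30 + 4 − 2 = 992 (labels ;00/;01 skipped at this minute). Total = 53946 + 16184 + 992 = 71122.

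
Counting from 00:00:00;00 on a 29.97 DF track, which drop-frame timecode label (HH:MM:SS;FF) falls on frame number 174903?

Ten DF minutes hold 17982 frames, so frame 174903 lies in block 9 (frames 161838–179819) with 13065 frames into that block.
The block's first minute is 1800 frames and the rest 1798 each; 13065 frames reaches minute 7, so 9 × 18 + 7 × 2 = 176 labels have been skipped so far.
Adding those back, label number 174903 + 176 = 175079 at 30 labels/s is 5835 s + 29 f = 1 h 37 min 15 s frame 29, i.e. 01:37:15;29.

01:37:15;29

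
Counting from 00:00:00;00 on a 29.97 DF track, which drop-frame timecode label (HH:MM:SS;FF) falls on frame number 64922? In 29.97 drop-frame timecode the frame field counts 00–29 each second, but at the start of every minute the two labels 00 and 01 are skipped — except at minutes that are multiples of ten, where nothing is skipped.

00:36:06;08

Each 10-minute DF block holds 10 × 60 × 30 − 9 × 2 = 17982 frames. 64922 ÷ 17982 → 3 full blocks, remainder 10976.
Within the partial block the first minute is 1800 frames and each further minute 1798, so 6 further minute boundaries passed. Total skipped labels = 18 × 3 + 2 × 6 = 66.
Non-drop label index = 64922 + 66 = 64988; at 30 labels/s that is 00:36:06:08, i.e. DF 00:36:06;08.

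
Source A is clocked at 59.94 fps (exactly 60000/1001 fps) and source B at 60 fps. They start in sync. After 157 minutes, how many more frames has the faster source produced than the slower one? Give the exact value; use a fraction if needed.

157 min = 9420 s.
A emits 60000/1001 × 9420 = 565200000/1001 frames; B emits 60 × 9420 = 565200.
Difference = 565200/1001 frames (≈ 564.6354); B is ahead of A.

565200/1001 frames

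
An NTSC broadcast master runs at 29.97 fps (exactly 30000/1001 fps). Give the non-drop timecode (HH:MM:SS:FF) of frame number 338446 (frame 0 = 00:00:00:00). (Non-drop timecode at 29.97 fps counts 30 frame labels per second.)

338446 ÷ 30 = 11281 full seconds, remainder 16 frames.
11281 s = 3 h 8 min 1 s.
Timecode: 03:08:01:16.

03:08:01:16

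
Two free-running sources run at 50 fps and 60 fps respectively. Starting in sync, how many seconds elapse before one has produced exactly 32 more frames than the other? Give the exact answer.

3.2 seconds

The gap grows by |60 − 50| = 10 frames per second.
Time for a 32-frame gap: 32 ÷ (10) = 3.2 s.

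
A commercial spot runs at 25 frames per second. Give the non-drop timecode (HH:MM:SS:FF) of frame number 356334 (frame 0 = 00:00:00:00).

356334 ÷ 25 = 14253 full seconds, remainder 9 frames.
14253 s = 3 h 57 min 33 s.
Timecode: 03:57:33:09.

03:57:33:09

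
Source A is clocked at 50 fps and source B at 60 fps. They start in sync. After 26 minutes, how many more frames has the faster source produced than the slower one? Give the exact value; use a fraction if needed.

26 min = 1560 s.
A emits 50 × 1560 = 78000 frames; B emits 60 × 1560 = 93600.
Difference = 15600 frames; B is ahead of A.

15600 frames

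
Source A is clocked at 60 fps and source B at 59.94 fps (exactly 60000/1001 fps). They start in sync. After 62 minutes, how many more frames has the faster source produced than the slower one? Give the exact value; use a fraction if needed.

62 min = 3720 s.
A emits 60 × 3720 = 223200 frames; B emits 60000/1001 × 3720 = 223200000/1001.
Difference = 223200/1001 frames (≈ 222.9770); B is behind A.

223200/1001 frames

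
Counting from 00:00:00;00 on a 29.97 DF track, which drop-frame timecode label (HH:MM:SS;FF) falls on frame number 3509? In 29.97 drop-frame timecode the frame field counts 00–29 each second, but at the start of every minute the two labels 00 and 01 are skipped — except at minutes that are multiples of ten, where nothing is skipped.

Each 10-minute DF block holds 10 × 60 × 30 − 9 × 2 = 17982 frames. 3509 ÷ 17982 → 0 full blocks, remainder 3509.
Within the partial block the first minute is 1800 frames and each further minute 1798, so 1 further minute boundary passed. Total skipped labels = 18 × 0 + 2 × 1 = 2.
Non-drop label index = 3509 + 2 = 3511; at 30 labels/s that is 00:01:57:01, i.e. DF 00:01:57;01.

00:01:57;01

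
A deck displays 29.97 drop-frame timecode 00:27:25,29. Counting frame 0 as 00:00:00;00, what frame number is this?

As if non-drop at 30 labels/s: (0 × 3600 + 27 × 60 + 25) × 30 + 29 = 49379.
Minute boundaries passed: 27; those not divisible by 10: 27 − 2 = 25; dropped labels = 2 × 25 = 50.
Actual frame index = 49379 − 50 = 49329.

49329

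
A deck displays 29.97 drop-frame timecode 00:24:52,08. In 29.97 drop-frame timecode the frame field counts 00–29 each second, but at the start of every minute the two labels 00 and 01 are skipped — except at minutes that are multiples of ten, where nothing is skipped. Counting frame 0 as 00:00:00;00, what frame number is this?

44724

As if non-drop at 30 labels/s: (0 × 3600 + 24 × 60 + 52) × 30 + 8 = 44768.
Minute boundaries passed: 24; those not divisible by 10: 24 − 2 = 22; dropped labels = 2 × 22 = 44.
Actual frame index = 44768 − 44 = 44724.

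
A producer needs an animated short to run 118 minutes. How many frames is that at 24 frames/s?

169920 frames

118 min = 7080 s.
Frames = 7080 × 24 = 169920.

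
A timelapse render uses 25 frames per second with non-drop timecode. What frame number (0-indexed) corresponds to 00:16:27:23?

Total seconds to the label: (0 × 3600 + 16 × 60 + 27) = 987.
Frame index = 987 × 25 + 23 = 24698.

frame 24698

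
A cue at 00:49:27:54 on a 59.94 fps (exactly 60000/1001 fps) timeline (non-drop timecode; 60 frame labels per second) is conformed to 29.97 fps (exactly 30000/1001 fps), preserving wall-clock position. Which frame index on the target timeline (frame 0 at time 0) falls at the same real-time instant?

frame 89037

Source frame index: (0×3600 + 49×60 + 27) × 60 + 54 = 178074.
Real time: 178074 / (60000/1001) = 29708679/10000 s.
Target frame: (29708679/10000) × (30000/1001) = 89037.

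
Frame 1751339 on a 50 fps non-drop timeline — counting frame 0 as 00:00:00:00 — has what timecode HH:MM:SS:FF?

1751339 ÷ 50 = 35026 full seconds, remainder 39 frames.
35026 s = 9 h 43 min 46 s.
Timecode: 09:43:46:39.

09:43:46:39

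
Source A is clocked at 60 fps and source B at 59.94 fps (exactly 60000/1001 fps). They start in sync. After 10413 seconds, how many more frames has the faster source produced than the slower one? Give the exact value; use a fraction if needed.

48060/77 frames

A emits 60 × 10413 = 624780 frames; B emits 60000/1001 × 10413 = 48060000/77.
Difference = 48060/77 frames (≈ 624.1558); B is behind A.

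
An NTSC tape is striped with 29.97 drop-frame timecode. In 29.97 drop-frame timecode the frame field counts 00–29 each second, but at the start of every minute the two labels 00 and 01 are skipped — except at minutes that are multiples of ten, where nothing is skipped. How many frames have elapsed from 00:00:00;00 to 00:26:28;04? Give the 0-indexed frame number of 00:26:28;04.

As if non-drop at 30 labels/s: (0 × 3600 + 26 × 60 + 28) × 30 + 4 = 47644.
Minute boundaries passed: 26; those not divisible by 10: 26 − 2 = 24; dropped labels = 2 × 24 = 48.
Actual frame index = 47644 − 48 = 47596.

47596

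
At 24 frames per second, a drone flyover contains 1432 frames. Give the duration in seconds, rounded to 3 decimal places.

59.667 seconds

Running time = 1432 × 1/24 = 179/3 s ≈ 59.667 s.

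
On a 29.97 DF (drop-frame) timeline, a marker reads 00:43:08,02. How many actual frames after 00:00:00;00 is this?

As if non-drop at 30 labels/s: (0 × 3600 + 43 × 60 + 8) × 30 + 2 = 77642.
Minute boundaries passed: 43; those not divisible by 10: 43 − 4 = 39; dropped labels = 2 × 39 = 78.
Actual frame index = 77642 − 78 = 77564.

77564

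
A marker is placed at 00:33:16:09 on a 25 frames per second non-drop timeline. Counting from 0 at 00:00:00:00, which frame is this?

49909

Total seconds to the label: (0 × 3600 + 33 × 60 + 16) = 1996.
Frame index = 1996 × 25 + 9 = 49909.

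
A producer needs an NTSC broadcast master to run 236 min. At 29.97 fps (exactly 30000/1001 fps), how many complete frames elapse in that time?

424375 frames

236 min = 14160 s.
Frames = 14160 × 30000/1001 = 424800000/1001 ≈ 424375.6244.
Complete frames: 424375.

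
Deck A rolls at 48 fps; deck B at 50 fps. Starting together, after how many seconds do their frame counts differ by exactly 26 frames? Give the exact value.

The gap grows by |50 − 48| = 2 frames per second.
Time for a 26-frame gap: 26 ÷ (2) = 13 s.

13 seconds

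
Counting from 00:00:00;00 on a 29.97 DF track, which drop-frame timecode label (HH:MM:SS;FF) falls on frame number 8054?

00:04:28;22

Ten DF minutes hold 17982 frames, so frame 8054 lies in block 0 (frames 0–17981) with 8054 frames into that block.
The block's first minute is 1800 frames and the rest 1798 each; 8054 frames reaches minute 4, so 0 × 18 + 4 × 2 = 8 labels have been skipped so far.
Adding those back, label number 8054 + 8 = 8062 at 30 labels/s is 268 s + 22 f = 0 h 4 min 28 s frame 22, i.e. 00:04:28;22.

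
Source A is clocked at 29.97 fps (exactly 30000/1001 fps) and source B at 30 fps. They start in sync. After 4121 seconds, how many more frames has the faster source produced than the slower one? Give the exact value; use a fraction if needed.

A emits 30000/1001 × 4121 = 9510000/77 frames; B emits 30 × 4121 = 123630.
Difference = 9510/77 frames (≈ 123.5065); B is ahead of A.

9510/77 frames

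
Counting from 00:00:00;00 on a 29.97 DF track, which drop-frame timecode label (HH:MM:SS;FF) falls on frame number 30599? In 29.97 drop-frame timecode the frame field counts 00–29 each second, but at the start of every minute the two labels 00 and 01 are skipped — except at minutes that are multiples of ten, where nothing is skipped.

Ten DF minutes hold 17982 frames, so frame 30599 lies in block 1 (frames 17982–35963) with 12617 frames into that block.
The block's first minute is 1800 frames and the rest 1798 each; 12617 frames reaches minute 7, so 1 × 18 + 7 × 2 = 32 labels have been skipped so far.
Adding those back, label number 30599 + 32 = 30631 at 30 labels/s is 1021 s + 1 f = 0 h 17 min 1 s frame 1, i.e. 00:17:01;01.

00:17:01;01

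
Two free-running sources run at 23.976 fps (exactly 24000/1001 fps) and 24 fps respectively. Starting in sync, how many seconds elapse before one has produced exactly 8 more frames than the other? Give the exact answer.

The gap grows by |24 − 24000/1001| = 24/1001 frames per second.
Time for a 8-frame gap: 8 ÷ (24/1001) = 1001/3 s.

1001/3 seconds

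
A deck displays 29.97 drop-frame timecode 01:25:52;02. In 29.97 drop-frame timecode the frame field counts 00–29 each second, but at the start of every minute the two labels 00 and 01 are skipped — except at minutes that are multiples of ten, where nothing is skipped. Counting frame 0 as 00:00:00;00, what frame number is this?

Complete 10-minute blocks: 8, each 17982 frames → 143856.
Remaining 5 whole minutes in the current block: 1800 + 4 × 1798 = 8992 frames.
Within the current minute: 52 × 30 + 2 − 2 = 1560 (labels ;00/;01 skipped at this minute). Total = 143856 + 8992 + 1560 = 154408.

154408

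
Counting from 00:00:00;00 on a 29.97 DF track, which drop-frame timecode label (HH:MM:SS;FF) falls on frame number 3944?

00:02:11;18

Ten DF minutes hold 17982 frames, so frame 3944 lies in block 0 (frames 0–17981) with 3944 frames into that block.
The block's first minute is 1800 frames and the rest 1798 each; 3944 frames reaches minute 2, so 0 × 18 + 2 × 2 = 4 labels have been skipped so far.
Adding those back, label number 3944 + 4 = 3948 at 30 labels/s is 131 s + 18 f = 0 h 2 min 11 s frame 18, i.e. 00:02:11;18.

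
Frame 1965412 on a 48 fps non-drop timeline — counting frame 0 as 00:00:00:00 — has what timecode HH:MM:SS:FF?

1965412 ÷ 48 = 40946 full seconds, remainder 4 frames.
40946 s = 11 h 22 min 26 s.
Timecode: 11:22:26:04.

11:22:26:04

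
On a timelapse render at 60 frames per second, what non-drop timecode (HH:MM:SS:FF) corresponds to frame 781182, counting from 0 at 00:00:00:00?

03:36:59:42

781182 ÷ 60 = 13019 full seconds, remainder 42 frames.
13019 s = 3 h 36 min 59 s.
Timecode: 03:36:59:42.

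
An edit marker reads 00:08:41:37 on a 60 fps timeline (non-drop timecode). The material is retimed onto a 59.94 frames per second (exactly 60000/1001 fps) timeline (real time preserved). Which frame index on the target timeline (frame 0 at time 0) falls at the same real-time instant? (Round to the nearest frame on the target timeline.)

frame 31266

Source frame index: (0×3600 + 8×60 + 41) × 60 + 37 = 31297.
Real time: 31297 / (60) = 31297/60 s.
Target frame: (31297/60) × (60000/1001) = 4471000/143 ≈ 31265.734 → 31266.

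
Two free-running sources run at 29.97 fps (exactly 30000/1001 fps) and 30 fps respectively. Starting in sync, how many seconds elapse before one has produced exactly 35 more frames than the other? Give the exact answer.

7007/6 seconds

The gap grows by |30 − 30000/1001| = 30/1001 frames per second.
Time for a 35-frame gap: 35 ÷ (30/1001) = 7007/6 s.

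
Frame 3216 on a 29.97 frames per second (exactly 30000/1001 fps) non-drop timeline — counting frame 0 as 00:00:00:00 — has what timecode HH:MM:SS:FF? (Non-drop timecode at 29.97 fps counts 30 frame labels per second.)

00:01:47:06

3216 ÷ 30 = 107 full seconds, remainder 6 frames.
107 s = 0 h 1 min 47 s.
Timecode: 00:01:47:06.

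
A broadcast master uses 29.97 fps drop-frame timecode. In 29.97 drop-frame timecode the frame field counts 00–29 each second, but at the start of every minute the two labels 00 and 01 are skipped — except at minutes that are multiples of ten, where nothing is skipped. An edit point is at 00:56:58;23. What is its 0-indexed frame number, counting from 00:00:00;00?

102461

Complete 10-minute blocks: 5, each 17982 frames → 89910.
Remaining 6 whole minutes in the current block: 1800 + 5 × 1798 = 10790 frames.
Within the current minute: 58 × 30 + 23 − 2 = 1761 (labels ;00/;01 skipped at this minute). Total = 89910 + 10790 + 1761 = 102461.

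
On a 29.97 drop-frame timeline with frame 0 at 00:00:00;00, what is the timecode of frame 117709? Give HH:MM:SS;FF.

Ten DF minutes hold 17982 frames, so frame 117709 lies in block 6 (frames 107892–125873) with 9817 frames into that block.
The block's first minute is 1800 frames and the rest 1798 each; 9817 frames reaches minute 5, so 6 × 18 + 5 × 2 = 118 labels have been skipped so far.
Adding those back, label number 117709 + 118 = 117827 at 30 labels/s is 3927 s + 17 f = 1 h 5 min 27 s frame 17, i.e. 01:05:27;17.

01:05:27;17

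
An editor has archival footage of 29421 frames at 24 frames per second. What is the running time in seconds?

1225.875 seconds

Running time = 29421 / (24) = 1225.875 s.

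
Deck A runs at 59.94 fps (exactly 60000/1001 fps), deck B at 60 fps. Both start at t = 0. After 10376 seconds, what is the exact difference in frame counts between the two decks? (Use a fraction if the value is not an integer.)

622560/1001 frames

A emits 60000/1001 × 10376 = 622560000/1001 frames; B emits 60 × 10376 = 622560.
Difference = 622560/1001 frames (≈ 621.9381); B is ahead of A.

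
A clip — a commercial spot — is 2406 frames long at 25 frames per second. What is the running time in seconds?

Running time = 2406 / (25) = 96.24 s.

96.24 seconds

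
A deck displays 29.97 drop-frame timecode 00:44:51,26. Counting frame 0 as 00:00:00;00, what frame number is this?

Complete 10-minute blocks: 4, each 17982 frames → 71928.
Remaining 4 whole minutes in the current block: 1800 + 3 × 1798 = 7194 frames.
Within the current minute: 51 × 30 + 26 − 2 = 1554 (labels ;00/;01 skipped at this minute). Total = 71928 + 7194 + 1554 = 80676.

80676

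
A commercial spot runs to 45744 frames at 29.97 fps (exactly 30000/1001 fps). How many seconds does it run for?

1526.3248 seconds

Running time = 45744 / (30000/1001) = 1526.3248 s.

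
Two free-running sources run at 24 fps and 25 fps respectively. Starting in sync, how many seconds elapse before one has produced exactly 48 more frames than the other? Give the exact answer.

The gap grows by |25 − 24| = 1 frame per second.
Time for a 48-frame gap: 48 ÷ (1) = 48 s.

48 seconds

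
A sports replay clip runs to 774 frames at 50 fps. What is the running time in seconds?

15.48 seconds

Running time = 774 / (50) = 15.48 s.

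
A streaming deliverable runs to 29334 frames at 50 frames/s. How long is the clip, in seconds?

Running time = 29334 / (50) = 586.68 s.

586.68 seconds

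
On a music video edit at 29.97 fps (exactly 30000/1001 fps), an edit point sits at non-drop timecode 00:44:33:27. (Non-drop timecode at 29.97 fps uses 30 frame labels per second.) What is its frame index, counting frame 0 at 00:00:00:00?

Total seconds to the label: (0 × 3600 + 44 × 60 + 33) = 2673.
Frame index = 2673 × 30 + 27 = 80217.

frame 80217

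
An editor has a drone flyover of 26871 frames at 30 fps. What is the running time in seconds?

895.7 seconds

Running time = 26871 / (30) = 895.7 s.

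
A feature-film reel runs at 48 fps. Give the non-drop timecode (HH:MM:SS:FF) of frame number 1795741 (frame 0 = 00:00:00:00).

1795741 ÷ 48 = 37411 full seconds, remainder 13 frames.
37411 s = 10 h 23 min 31 s.
Timecode: 10:23:31:13.

10:23:31:13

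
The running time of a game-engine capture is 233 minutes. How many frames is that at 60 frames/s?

838800 frames

233 min = 13980 s.
Frames = 13980 × 60 = 838800.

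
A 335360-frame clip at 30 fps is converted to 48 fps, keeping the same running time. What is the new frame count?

Target frames = source frames × (target rate / source rate) = 335360 × (48)/(30) = 335360 × 8/5 = 536576.

536576 frames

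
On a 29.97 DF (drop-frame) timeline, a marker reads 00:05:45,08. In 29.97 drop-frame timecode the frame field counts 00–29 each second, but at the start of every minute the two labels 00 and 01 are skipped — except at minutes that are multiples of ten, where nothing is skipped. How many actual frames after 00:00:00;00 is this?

10348

Complete 10-minute blocks: 0, each 17982 frames → 0.
Remaining 5 whole minutes in the current block: 1800 + 4 × 1798 = 8992 frames.
Within the current minute: 45 × 30 + 8 − 2 = 1356 (labels ;00/;01 skipped at this minute). Total = 0 + 8992 + 1356 = 10348.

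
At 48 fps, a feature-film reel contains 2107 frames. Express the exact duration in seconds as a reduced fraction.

Running time = 2107 ÷ (48) = 2107 × 1/48 = 2107/48 s.

2107/48 seconds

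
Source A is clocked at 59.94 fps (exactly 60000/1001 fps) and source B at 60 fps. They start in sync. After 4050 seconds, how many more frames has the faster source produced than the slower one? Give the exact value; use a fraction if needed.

243000/1001 frames

A emits 60000/1001 × 4050 = 243000000/1001 frames; B emits 60 × 4050 = 243000.
Difference = 243000/1001 frames (≈ 242.7572); B is ahead of A.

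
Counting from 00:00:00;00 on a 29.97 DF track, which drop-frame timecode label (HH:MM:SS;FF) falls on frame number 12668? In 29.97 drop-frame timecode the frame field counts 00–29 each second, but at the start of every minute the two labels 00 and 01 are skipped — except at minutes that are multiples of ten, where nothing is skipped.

00:07:02;22

Each 10-minute DF block holds 10 × 60 × 30 − 9 × 2 = 17982 frames. 12668 ÷ 17982 → 0 full blocks, remainder 12668.
Within the partial block the first minute is 1800 frames and each further minute 1798, so 7 further minute boundaries passed. Total skipped labels = 18 × 0 + 2 × 7 = 14.
Non-drop label index = 12668 + 14 = 12682; at 30 labels/s that is 00:07:02:22, i.e. DF 00:07:02;22.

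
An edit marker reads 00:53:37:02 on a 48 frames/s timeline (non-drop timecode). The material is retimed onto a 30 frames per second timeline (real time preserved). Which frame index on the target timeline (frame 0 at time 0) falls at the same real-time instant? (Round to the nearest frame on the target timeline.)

Source frame index: (0×3600 + 53×60 + 37) × 48 + 2 = 154418.
Real time: 154418 / (48) = 77209/24 s.
Target frame: (77209/24) × (30) = 386045/4 ≈ 96511.250 → 96511.

frame 96511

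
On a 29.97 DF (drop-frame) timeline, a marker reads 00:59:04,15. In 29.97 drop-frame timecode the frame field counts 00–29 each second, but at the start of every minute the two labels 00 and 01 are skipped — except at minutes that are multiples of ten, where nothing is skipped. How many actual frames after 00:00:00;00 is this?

Complete 10-minute blocks: 5, each 17982 frames → 89910.
Remaining 9 whole minutes in the current block: 1800 + 8 × 1798 = 16184 frames.
Within the current minute: 4 × 30 + 15 − 2 = 133 (labels ;00/;01 skipped at this minute). Total = 89910 + 16184 + 133 = 106227.

106227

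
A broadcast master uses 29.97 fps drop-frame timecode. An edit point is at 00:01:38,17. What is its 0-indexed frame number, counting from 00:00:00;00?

2955

As if non-drop at 30 labels/s: (0 × 3600 + 1 × 60 + 38) × 30 + 17 = 2957.
Minute boundaries passed: 1; those not divisible by 10: 1 − 0 = 1; dropped labels = 2 × 1 = 2.
Actual frame index = 2957 − 2 = 2955.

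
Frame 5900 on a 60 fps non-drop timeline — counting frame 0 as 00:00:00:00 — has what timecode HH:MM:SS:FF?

5900 ÷ 60 = 98 full seconds, remainder 20 frames.
98 s = 0 h 1 min 38 s.
Timecode: 00:01:38:20.

00:01:38:20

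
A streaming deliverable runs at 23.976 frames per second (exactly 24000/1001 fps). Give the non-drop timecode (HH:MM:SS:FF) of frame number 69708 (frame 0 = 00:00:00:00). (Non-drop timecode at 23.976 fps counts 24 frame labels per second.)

69708 ÷ 24 = 2904 full seconds, remainder 12 frames.
2904 s = 0 h 48 min 24 s.
Timecode: 00:48:24:12.

00:48:24:12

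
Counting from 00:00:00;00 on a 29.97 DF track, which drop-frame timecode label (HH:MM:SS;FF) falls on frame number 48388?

00:26:54;16

Each 10-minute DF block holds 10 × 60 × 30 − 9 × 2 = 17982 frames. 48388 ÷ 17982 → 2 full blocks, remainder 12424.
Within the partial block the first minute is 1800 frames and each further minute 1798, so 6 further minute boundaries passed. Total skipped labels = 18 × 2 + 2 × 6 = 48.
Non-drop label index = 48388 + 48 = 48436; at 30 labels/s that is 00:26:54:16, i.e. DF 00:26:54;16.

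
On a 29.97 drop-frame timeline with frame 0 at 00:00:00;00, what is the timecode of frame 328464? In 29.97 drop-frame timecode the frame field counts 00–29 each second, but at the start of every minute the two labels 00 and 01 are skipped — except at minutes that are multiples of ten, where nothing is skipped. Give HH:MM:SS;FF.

03:02:39;22

Each 10-minute DF block holds 10 × 60 × 30 − 9 × 2 = 17982 frames. 328464 ÷ 17982 → 18 full blocks, remainder 4788.
Within the partial block the first minute is 1800 frames and each further minute 1798, so 2 further minute boundaries passed. Total skipped labels = 18 × 18 + 2 × 2 = 328.
Non-drop label index = 328464 + 328 = 328792; at 30 labels/s that is 03:02:39:22, i.e. DF 03:02:39;22.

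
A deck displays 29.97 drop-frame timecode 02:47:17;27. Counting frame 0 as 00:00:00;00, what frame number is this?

300835

As if non-drop at 30 labels/s: (2 × 3600 + 47 × 60 + 17) × 30 + 27 = 301137.
Minute boundaries passed: 167; those not divisible by 10: 167 − 16 = 151; dropped labels = 2 × 151 = 302.
Actual frame index = 301137 − 302 = 300835.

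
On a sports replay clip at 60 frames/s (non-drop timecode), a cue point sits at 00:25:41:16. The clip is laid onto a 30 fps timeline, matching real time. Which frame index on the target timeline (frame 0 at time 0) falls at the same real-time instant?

Source frame index: (0×3600 + 25×60 + 41) × 60 + 16 = 92476.
Real time: 92476 / (60) = 23119/15 s.
Target frame: (23119/15) × (30) = 46238.

frame 46238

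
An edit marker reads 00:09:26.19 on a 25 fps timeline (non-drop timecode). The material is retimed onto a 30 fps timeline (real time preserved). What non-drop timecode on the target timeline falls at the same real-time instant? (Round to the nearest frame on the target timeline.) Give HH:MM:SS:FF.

Source frame index: (0×3600 + 9×60 + 26) × 25 + 19 = 14169.
Real time: 14169 / (25) = 14169/25 s.
Target frame: (14169/25) × (30) = 85014/5 ≈ 17002.800 → 17003.
At 30 labels/s: frame 17003 → 00:09:26:23.

00:09:26:23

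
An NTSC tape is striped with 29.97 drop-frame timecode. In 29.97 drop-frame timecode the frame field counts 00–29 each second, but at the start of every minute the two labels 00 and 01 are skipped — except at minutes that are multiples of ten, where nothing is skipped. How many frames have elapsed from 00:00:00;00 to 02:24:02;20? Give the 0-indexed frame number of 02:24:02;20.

259020

As if non-drop at 30 labels/s: (2 × 3600 + 24 × 60 + 2) × 30 + 20 = 259280.
Minute boundaries passed: 144; those not divisible by 10: 144 − 14 = 130; dropped labels = 2 × 130 = 260.
Actual frame index = 259280 − 260 = 259020.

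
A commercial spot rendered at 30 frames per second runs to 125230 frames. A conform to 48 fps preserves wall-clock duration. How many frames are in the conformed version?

Target frames = source frames × (target rate / source rate) = 125230 × (48)/(30) = 125230 × 8/5 = 200368.

200368 frames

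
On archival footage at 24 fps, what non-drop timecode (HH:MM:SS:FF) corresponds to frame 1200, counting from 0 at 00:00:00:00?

00:00:50:00

1200 ÷ 24 = 50 full seconds, remainder 0 frames.
50 s = 0 h 0 min 50 s.
Timecode: 00:00:50:00.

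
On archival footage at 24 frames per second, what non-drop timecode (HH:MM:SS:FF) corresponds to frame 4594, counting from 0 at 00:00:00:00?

00:03:11:10

4594 ÷ 24 = 191 full seconds, remainder 10 frames.
191 s = 0 h 3 min 11 s.
Timecode: 00:03:11:10.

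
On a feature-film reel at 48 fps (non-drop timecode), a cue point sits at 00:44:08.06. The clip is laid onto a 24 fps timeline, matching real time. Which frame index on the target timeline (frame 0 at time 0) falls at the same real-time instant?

Source frame index: (0×3600 + 44×60 + 8) × 48 + 6 = 127110.
Real time: 127110 / (48) = 21185/8 s.
Target frame: (21185/8) × (24) = 63555.

frame 63555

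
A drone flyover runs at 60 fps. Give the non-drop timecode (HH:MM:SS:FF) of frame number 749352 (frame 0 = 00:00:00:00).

03:28:09:12

749352 ÷ 60 = 12489 full seconds, remainder 12 frames.
12489 s = 3 h 28 min 9 s.
Timecode: 03:28:09:12.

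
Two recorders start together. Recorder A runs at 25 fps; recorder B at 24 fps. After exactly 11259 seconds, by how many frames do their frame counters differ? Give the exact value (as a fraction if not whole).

11259 frames

A emits 25 × 11259 = 281475 frames; B emits 24 × 11259 = 270216.
Difference = 11259 frames; B is behind A.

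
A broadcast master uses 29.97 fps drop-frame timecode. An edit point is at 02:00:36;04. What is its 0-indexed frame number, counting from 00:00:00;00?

Complete 10-minute blocks: 12, each 17982 frames → 215784.
Remaining 0 whole minutes in the current block: 0 frames.
Within the current minute: 36 × 30 + 4 = 1084. Total = 215784 + 0 + 1084 = 216868.

216868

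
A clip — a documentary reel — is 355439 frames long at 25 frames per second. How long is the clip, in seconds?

Running time = 355439 / (25) = 14217.56 s.

14217.56 seconds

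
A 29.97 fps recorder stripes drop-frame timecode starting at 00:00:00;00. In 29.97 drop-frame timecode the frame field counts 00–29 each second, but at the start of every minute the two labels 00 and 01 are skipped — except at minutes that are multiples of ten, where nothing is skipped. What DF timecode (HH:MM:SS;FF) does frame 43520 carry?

00:24:12;04

Ten DF minutes hold 17982 frames, so frame 43520 lies in block 2 (frames 35964–53945) with 7556 frames into that block.
The block's first minute is 1800 frames and the rest 1798 each; 7556 frames reaches minute 4, so 2 × 18 + 4 × 2 = 44 labels have been skipped so far.
Adding those back, label number 43520 + 44 = 43564 at 30 labels/s is 1452 s + 4 f = 0 h 24 min 12 s frame 4, i.e. 00:24:12;04.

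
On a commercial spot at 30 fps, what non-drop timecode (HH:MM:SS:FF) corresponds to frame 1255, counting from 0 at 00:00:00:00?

1255 ÷ 30 = 41 full seconds, remainder 25 frames.
41 s = 0 h 0 min 41 s.
Timecode: 00:00:41:25.

00:00:41:25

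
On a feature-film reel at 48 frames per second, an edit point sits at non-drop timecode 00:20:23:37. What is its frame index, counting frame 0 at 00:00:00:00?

Total seconds to the label: (0 × 3600 + 20 × 60 + 23) = 1223.
Frame index = 1223 × 48 + 37 = 58741.

frame 58741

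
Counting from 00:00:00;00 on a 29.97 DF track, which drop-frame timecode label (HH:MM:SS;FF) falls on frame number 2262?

00:01:15;14

Ten DF minutes hold 17982 frames, so frame 2262 lies in block 0 (frames 0–17981) with 2262 frames into that block.
The block's first minute is 1800 frames and the rest 1798 each; 2262 frames reaches minute 1, so 0 × 18 + 1 × 2 = 2 labels have been skipped so far.
Adding those back, label number 2262 + 2 = 2264 at 30 labels/s is 75 s + 14 f = 0 h 1 min 15 s frame 14, i.e. 00:01:15;14.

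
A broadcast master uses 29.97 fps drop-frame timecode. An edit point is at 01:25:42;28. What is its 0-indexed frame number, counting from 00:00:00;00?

Complete 10-minute blocks: 8, each 17982 frames → 143856.
Remaining 5 whole minutes in the current block: 1800 + 4 × 1798 = 8992 frames.
Within the current minute: 42 × 30 + 28 − 2 = 1286 (labels ;00/;01 skipped at this minute). Total = 143856 + 8992 + 1286 = 154134.

154134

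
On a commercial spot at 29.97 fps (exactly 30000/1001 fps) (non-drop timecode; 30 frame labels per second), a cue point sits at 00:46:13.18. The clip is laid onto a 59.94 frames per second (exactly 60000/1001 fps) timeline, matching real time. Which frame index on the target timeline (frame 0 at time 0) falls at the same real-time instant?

frame 166416

Source frame index: (0×3600 + 46×60 + 13) × 30 + 18 = 83208.
Real time: 83208 / (30000/1001) = 3470467/1250 s.
Target frame: (3470467/1250) × (60000/1001) = 166416.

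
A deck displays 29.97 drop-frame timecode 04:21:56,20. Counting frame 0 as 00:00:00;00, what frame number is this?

Complete 10-minute blocks: 26, each 17982 frames → 467532.
Remaining 1 whole minute in the current block: 1800 + 0 × 1798 = 1800 frames.
Within the current minute: 56 × 30 + 20 − 2 = 1698 (labels ;00/;01 skipped at this minute). Total = 467532 + 1800 + 1698 = 471030.

471030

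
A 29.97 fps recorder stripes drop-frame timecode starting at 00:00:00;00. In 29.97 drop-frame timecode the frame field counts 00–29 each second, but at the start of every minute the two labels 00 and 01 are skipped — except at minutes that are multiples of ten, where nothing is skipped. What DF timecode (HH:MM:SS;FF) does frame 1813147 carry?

16:48:18;23

Each 10-minute DF block holds 10 × 60 × 30 − 9 × 2 = 17982 frames. 1813147 ÷ 17982 → 100 full blocks, remainder 14947.
Within the partial block the first minute is 1800 frames and each further minute 1798, so 8 further minute boundaries passed. Total skipped labels = 18 × 100 + 2 × 8 = 1816.
Non-drop label index = 1813147 + 1816 = 1814963; at 30 labels/s that is 16:48:18:23, i.e. DF 16:48:18;23.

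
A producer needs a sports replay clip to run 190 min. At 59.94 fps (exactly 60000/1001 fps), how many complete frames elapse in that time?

190 min = 11400 s.
Frames = 11400 × 60000/1001 = 684000000/1001 ≈ 683316.6833.
Complete frames: 683316.

683316 frames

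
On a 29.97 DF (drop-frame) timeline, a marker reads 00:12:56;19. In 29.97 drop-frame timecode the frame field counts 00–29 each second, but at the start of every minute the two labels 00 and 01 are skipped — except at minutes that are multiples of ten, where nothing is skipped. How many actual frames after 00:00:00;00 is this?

23277

Complete 10-minute blocks: 1, each 17982 frames → 17982.
Remaining 2 whole minutes in the current block: 1800 + 1 × 1798 = 3598 frames.
Within the current minute: 56 × 30 + 19 − 2 = 1697 (labels ;00/;01 skipped at this minute). Total = 17982 + 3598 + 1697 = 23277.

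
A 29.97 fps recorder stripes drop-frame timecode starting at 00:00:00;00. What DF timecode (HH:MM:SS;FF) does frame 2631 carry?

00:01:27;23

Each 10-minute DF block holds 10 × 60 × 30 − 9 × 2 = 17982 frames. 2631 ÷ 17982 → 0 full blocks, remainder 2631.
Within the partial block the first minute is 1800 frames and each further minute 1798, so 1 further minute boundary passed. Total skipped labels = 18 × 0 + 2 × 1 = 2.
Non-drop label index = 2631 + 2 = 2633; at 30 labels/s that is 00:01:27:23, i.e. DF 00:01:27;23.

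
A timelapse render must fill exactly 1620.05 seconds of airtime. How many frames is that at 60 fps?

Frames = 1620.05 × 60 = 97203.

97203 frames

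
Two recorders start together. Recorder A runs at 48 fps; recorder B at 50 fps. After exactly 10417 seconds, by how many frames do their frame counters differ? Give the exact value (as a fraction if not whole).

20834 frames

A emits 48 × 10417 = 500016 frames; B emits 50 × 10417 = 520850.
Difference = 20834 frames; B is ahead of A.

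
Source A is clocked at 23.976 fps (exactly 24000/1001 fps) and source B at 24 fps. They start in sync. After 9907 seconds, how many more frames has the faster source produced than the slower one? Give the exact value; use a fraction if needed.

237768/1001 frames

A emits 24000/1001 × 9907 = 237768000/1001 frames; B emits 24 × 9907 = 237768.
Difference = 237768/1001 frames (≈ 237.5305); B is ahead of A.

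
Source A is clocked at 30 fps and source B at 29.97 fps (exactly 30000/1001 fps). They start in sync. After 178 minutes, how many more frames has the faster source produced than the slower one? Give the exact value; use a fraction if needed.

320400/1001 frames

178 min = 10680 s.
A emits 30 × 10680 = 320400 frames; B emits 30000/1001 × 10680 = 320400000/1001.
Difference = 320400/1001 frames (≈ 320.0799); B is behind A.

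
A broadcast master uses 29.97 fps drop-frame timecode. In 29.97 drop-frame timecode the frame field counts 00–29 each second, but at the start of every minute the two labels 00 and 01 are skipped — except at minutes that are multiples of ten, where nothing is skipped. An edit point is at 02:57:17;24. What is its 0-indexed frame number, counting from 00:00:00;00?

318814

As if non-drop at 30 labels/s: (2 × 3600 + 57 × 60 + 17) × 30 + 24 = 319134.
Minute boundaries passed: 177; those not divisible by 10: 177 − 17 = 160; dropped labels = 2 × 160 = 320.
Actual frame index = 319134 − 320 = 318814.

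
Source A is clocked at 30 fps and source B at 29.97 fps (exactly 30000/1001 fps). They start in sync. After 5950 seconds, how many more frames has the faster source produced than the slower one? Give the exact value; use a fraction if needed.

A emits 30 × 5950 = 178500 frames; B emits 30000/1001 × 5950 = 25500000/143.
Difference = 25500/143 frames (≈ 178.3217); B is behind A.

25500/143 frames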